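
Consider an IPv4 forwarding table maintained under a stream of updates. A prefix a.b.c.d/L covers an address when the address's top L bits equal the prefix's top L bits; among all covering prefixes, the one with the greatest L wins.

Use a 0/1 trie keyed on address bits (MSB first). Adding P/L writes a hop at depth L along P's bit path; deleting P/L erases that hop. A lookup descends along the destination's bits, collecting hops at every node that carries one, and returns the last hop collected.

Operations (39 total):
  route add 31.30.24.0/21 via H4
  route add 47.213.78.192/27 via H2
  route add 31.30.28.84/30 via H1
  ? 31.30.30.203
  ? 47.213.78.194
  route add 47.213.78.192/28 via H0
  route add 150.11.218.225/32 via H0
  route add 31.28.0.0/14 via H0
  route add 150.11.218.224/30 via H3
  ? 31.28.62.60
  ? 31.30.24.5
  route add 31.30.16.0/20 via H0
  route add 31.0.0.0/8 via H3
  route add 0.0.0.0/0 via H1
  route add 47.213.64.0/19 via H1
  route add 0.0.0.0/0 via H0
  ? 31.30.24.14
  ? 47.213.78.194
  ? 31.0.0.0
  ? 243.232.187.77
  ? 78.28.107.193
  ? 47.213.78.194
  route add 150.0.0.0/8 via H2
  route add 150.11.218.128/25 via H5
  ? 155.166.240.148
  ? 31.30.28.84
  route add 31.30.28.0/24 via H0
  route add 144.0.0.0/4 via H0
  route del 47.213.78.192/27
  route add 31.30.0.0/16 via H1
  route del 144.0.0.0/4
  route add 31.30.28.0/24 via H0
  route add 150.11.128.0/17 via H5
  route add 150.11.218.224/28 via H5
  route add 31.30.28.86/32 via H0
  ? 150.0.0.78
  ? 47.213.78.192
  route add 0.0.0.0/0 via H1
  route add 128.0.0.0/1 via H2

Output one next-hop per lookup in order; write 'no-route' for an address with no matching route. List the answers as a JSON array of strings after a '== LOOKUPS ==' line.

Apply in order:
  add 31.30.24.0/21 -> H4 at depth 21
  add 47.213.78.192/27 -> H2 at depth 27
  add 31.30.28.84/30 -> H1 at depth 30
  Q 31.30.30.203: descend 0001111100011110000111 ; hops seen [H4] ; pick H4
  Q 47.213.78.194: descend 001011111101010101001110110 ; hops seen [H2] ; pick H2
  add 47.213.78.192/28 -> H0 at depth 28
  add 150.11.218.225/32 -> H0 at depth 32
  add 31.28.0.0/14 -> H0 at depth 14
  add 150.11.218.224/30 -> H3 at depth 30
  Q 31.28.62.60: descend 00011111000111 ; hops seen [H0] ; pick H0
  Q 31.30.24.5: descend 000111110001111000011 ; hops seen [H0,H4] ; pick H4
  add 31.30.16.0/20 -> H0 at depth 20
  add 31.0.0.0/8 -> H3 at depth 8
  add 0.0.0.0/0 -> H1 at depth 0
  add 47.213.64.0/19 -> H1 at depth 19
  add 0.0.0.0/0 -> H0 at depth 0
  Q 31.30.24.14: descend 000111110001111000011 ; hops seen [H0,H3,H0,H0,H4] ; pick H4
  Q 47.213.78.194: descend 0010111111010101010011101100 ; hops seen [H0,H1,H2,H0] ; pick H0
  Q 31.0.0.0: descend 00011111000 ; hops seen [H0,H3] ; pick H3
  Q 243.232.187.77: descend 1 ; hops seen [H0] ; pick H0
  Q 78.28.107.193: descend 0 ; hops seen [H0] ; pick H0
  Q 47.213.78.194: descend 0010111111010101010011101100 ; hops seen [H0,H1,H2,H0] ; pick H0
  add 150.0.0.0/8 -> H2 at depth 8
  add 150.11.218.128/25 -> H5 at depth 25
  Q 155.166.240.148: descend 1001 ; hops seen [H0] ; pick H0
  Q 31.30.28.84: descend 000111110001111000011100010101 ; hops seen [H0,H3,H0,H0,H4,H1] ; pick H1
  add 31.30.28.0/24 -> H0 at depth 24
  add 144.0.0.0/4 -> H0 at depth 4
  del 47.213.78.192/27 (clear depth 27)
  add 31.30.0.0/16 -> H1 at depth 16
  del 144.0.0.0/4 (clear depth 4)
  add 31.30.28.0/24 -> H0 at depth 24
  add 150.11.128.0/17 -> H5 at depth 17
  add 150.11.218.224/28 -> H5 at depth 28
  add 31.30.28.86/32 -> H0 at depth 32
  Q 150.0.0.78: descend 100101100000 ; hops seen [H0,H2] ; pick H2
  Q 47.213.78.192: descend 0010111111010101010011101100 ; hops seen [H0,H1,H0] ; pick H0
  add 0.0.0.0/0 -> H1 at depth 0
  add 128.0.0.0/1 -> H2 at depth 1

== LOOKUPS ==
["H4","H2","H0","H4","H4","H0","H3","H0","H0","H0","H0","H1","H2","H0"]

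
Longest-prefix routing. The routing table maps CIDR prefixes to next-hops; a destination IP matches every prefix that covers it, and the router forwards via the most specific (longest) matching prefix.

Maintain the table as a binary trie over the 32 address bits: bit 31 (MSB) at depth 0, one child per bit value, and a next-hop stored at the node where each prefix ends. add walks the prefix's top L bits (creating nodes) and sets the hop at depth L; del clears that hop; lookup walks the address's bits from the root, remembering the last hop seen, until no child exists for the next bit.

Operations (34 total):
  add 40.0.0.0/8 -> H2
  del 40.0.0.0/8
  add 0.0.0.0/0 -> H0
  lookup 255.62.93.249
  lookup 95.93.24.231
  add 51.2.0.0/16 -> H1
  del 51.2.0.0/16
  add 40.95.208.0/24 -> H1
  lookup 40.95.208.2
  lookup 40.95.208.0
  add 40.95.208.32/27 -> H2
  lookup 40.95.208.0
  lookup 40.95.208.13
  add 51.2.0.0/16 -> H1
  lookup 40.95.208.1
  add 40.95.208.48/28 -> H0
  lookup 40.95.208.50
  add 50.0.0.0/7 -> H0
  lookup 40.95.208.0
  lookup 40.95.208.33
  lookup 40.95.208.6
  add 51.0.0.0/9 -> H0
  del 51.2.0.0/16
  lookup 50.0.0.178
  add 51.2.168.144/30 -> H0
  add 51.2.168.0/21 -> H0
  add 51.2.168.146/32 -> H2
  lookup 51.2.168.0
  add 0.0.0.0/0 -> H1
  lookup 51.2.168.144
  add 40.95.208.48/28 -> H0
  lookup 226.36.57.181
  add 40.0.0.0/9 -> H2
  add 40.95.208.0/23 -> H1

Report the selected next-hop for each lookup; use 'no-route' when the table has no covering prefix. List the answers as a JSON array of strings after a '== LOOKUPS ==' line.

Trace:
  + 40.0.0.0/8 (H2) depth=8
  del 40.0.0.0/8 (clear depth 8)
  + 0.0.0.0/0 (H0) depth=0
  lookup 255.62.93.249: bits ε walk d0:H0 -> H0
  lookup 95.93.24.231: bits 0 walk d0:H0→d1:- -> H0
  + 51.2.0.0/16 (H1) depth=16
  del 51.2.0.0/16 (clear depth 16)
  + 40.95.208.0/24 (H1) depth=24
  lookup 40.95.208.2: bits 001010000101111111010000 walk d0:H0→d1:-→d2:-→d3:-→d4:-→d5:-→d6:-→d7:-→d8:-→d9:-→d10:-→d11:-→d12:-→d13:-→d14:-→d15:-→d16:-→d17:-→d18:-→d19:-→d20:-→d21:-→d22:-→d23:-→d24:H1 -> H1
  lookup 40.95.208.0: bits 001010000101111111010000 walk d0:H0→d1:-→d2:-→d3:-→d4:-→d5:-→d6:-→d7:-→d8:-→d9:-→d10:-→d11:-→d12:-→d13:-→d14:-→d15:-→d16:-→d17:-→d18:-→d19:-→d20:-→d21:-→d22:-→d23:-→d24:H1 -> H1
  + 40.95.208.32/27 (H2) depth=27
  lookup 40.95.208.0: bits 00101000010111111101000000 walk d0:H0→d1:-→d2:-→d3:-→d4:-→d5:-→d6:-→d7:-→d8:-→d9:-→d10:-→d11:-→d12:-→d13:-→d14:-→d15:-→d16:-→d17:-→d18:-→d19:-→d20:-→d21:-→d22:-→d23:-→d24:H1→d25:-→d26:- -> H1
  lookup 40.95.208.13: bits 00101000010111111101000000 walk d0:H0→d1:-→d2:-→d3:-→d4:-→d5:-→d6:-→d7:-→d8:-→d9:-→d10:-→d11:-→d12:-→d13:-→d14:-→d15:-→d16:-→d17:-→d18:-→d19:-→d20:-→d21:-→d22:-→d23:-→d24:H1→d25:-→d26:- -> H1
  + 51.2.0.0/16 (H1) depth=16
  lookup 40.95.208.1: bits 00101000010111111101000000 walk d0:H0→d1:-→d2:-→d3:-→d4:-→d5:-→d6:-→d7:-→d8:-→d9:-→d10:-→d11:-→d12:-→d13:-→d14:-→d15:-→d16:-→d17:-→d18:-→d19:-→d20:-→d21:-→d22:-→d23:-→d24:H1→d25:-→d26:- -> H1
  + 40.95.208.48/28 (H0) depth=28
  lookup 40.95.208.50: bits 0010100001011111110100000011 walk d0:H0→d1:-→d2:-→d3:-→d4:-→d5:-→d6:-→d7:-→d8:-→d9:-→d10:-→d11:-→d12:-→d13:-→d14:-→d15:-→d16:-→d17:-→d18:-→d19:-→d20:-→d21:-→d22:-→d23:-→d24:H1→d25:-→d26:-→d27:H2→d28:H0 -> H0
  + 50.0.0.0/7 (H0) depth=7
  lookup 40.95.208.0: bits 00101000010111111101000000 walk d0:H0→d1:-→d2:-→d3:-→d4:-→d5:-→d6:-→d7:-→d8:-→d9:-→d10:-→d11:-→d12:-→d13:-→d14:-→d15:-→d16:-→d17:-→d18:-→d19:-→d20:-→d21:-→d22:-→d23:-→d24:H1→d25:-→d26:- -> H1
  lookup 40.95.208.33: bits 001010000101111111010000001 walk d0:H0→d1:-→d2:-→d3:-→d4:-→d5:-→d6:-→d7:-→d8:-→d9:-→d10:-→d11:-→d12:-→d13:-→d14:-→d15:-→d16:-→d17:-→d18:-→d19:-→d20:-→d21:-→d22:-→d23:-→d24:H1→d25:-→d26:-→d27:H2 -> H2
  lookup 40.95.208.6: bits 00101000010111111101000000 walk d0:H0→d1:-→d2:-→d3:-→d4:-→d5:-→d6:-→d7:-→d8:-→d9:-→d10:-→d11:-→d12:-→d13:-→d14:-→d15:-→d16:-→d17:-→d18:-→d19:-→d20:-→d21:-→d22:-→d23:-→d24:H1→d25:-→d26:- -> H1
  + 51.0.0.0/9 (H0) depth=9
  del 51.2.0.0/16 (clear depth 16)
  lookup 50.0.0.178: bits 0011001 walk d0:H0→d1:-→d2:-→d3:-→d4:-→d5:-→d6:-→d7:H0 -> H0
  + 51.2.168.144/30 (H0) depth=30
  + 51.2.168.0/21 (H0) depth=21
  + 51.2.168.146/32 (H2) depth=32
  lookup 51.2.168.0: bits 001100110000001010101000 walk d0:H0→d1:-→d2:-→d3:-→d4:-→d5:-→d6:-→d7:H0→d8:-→d9:H0→d10:-→d11:-→d12:-→d13:-→d14:-→d15:-→d16:-→d17:-→d18:-→d19:-→d20:-→d21:H0→d22:-→d23:-→d24:- -> H0
  + 0.0.0.0/0 (H1) depth=0
  lookup 51.2.168.144: bits 001100110000001010101000100100 walk d0:H1→d1:-→d2:-→d3:-→d4:-→d5:-→d6:-→d7:H0→d8:-→d9:H0→d10:-→d11:-→d12:-→d13:-→d14:-→d15:-→d16:-→d17:-→d18:-→d19:-→d20:-→d21:H0→d22:-→d23:-→d24:-→d25:-→d26:-→d27:-→d28:-→d29:-→d30:H0 -> H0
  + 40.95.208.48/28 (H0) depth=28
  lookup 226.36.57.181: bits ε walk d0:H1 -> H1
  + 40.0.0.0/9 (H2) depth=9
  + 40.95.208.0/23 (H1) depth=23

== LOOKUPS ==
["H0","H0","H1","H1","H1","H1","H1","H0","H1","H2","H1","H0","H0","H0","H1"]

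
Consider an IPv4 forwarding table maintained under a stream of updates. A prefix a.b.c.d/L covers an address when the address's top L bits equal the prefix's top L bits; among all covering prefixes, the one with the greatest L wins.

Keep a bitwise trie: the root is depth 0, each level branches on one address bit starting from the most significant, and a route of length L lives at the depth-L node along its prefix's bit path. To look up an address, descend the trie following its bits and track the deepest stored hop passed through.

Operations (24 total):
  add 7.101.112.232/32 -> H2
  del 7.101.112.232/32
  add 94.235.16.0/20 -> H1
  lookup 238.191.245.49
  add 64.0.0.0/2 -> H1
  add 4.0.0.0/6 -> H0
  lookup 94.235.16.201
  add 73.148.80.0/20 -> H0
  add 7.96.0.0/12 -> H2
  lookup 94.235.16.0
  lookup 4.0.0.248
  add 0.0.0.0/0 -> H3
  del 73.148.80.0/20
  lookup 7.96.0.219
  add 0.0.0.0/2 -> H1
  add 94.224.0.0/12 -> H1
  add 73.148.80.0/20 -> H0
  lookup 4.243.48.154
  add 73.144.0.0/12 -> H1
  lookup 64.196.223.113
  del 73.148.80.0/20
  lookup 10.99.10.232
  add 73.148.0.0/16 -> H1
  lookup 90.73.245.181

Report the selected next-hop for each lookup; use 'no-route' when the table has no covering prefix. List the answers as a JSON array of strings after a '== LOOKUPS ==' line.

Trace:
  add 7.101.112.232/32 -> H2 at depth 32
  - 7.101.112.232/32 clear@32
  add 94.235.16.0/20 -> H1 at depth 20
  lookup 238.191.245.49: bits ε walk d0:- -> no-route
  add 64.0.0.0/2 -> H1 at depth 2
  add 4.0.0.0/6 -> H0 at depth 6
  lookup 94.235.16.201: bits 01011110111010110001 walk d0:-→d1:-→d2:H1→d3:-→d4:-→d5:-→d6:-→d7:-→d8:-→d9:-→d10:-→d11:-→d12:-→d13:-→d14:-→d15:-→d16:-→d17:-→d18:-→d19:-→d20:H1 -> H1
  add 73.148.80.0/20 -> H0 at depth 20
  add 7.96.0.0/12 -> H2 at depth 12
  lookup 94.235.16.0: bits 01011110111010110001 walk d0:-→d1:-→d2:H1→d3:-→d4:-→d5:-→d6:-→d7:-→d8:-→d9:-→d10:-→d11:-→d12:-→d13:-→d14:-→d15:-→d16:-→d17:-→d18:-→d19:-→d20:H1 -> H1
  lookup 4.0.0.248: bits 000001 walk d0:-→d1:-→d2:-→d3:-→d4:-→d5:-→d6:H0 -> H0
  add 0.0.0.0/0 -> H3 at depth 0
  - 73.148.80.0/20 clear@20
  lookup 7.96.0.219: bits 0000011101100 walk d0:H3→d1:-→d2:-→d3:-→d4:-→d5:-→d6:H0→d7:-→d8:-→d9:-→d10:-→d11:-→d12:H2→d13:- -> H2
  add 0.0.0.0/2 -> H1 at depth 2
  add 94.224.0.0/12 -> H1 at depth 12
  add 73.148.80.0/20 -> H0 at depth 20
  lookup 4.243.48.154: bits 000001 walk d0:H3→d1:-→d2:H1→d3:-→d4:-→d5:-→d6:H0 -> H0
  add 73.144.0.0/12 -> H1 at depth 12
  lookup 64.196.223.113: bits 0100 walk d0:H3→d1:-→d2:H1→d3:-→d4:- -> H1
  - 73.148.80.0/20 clear@20
  lookup 10.99.10.232: bits 0000 walk d0:H3→d1:-→d2:H1→d3:-→d4:- -> H1
  add 73.148.0.0/16 -> H1 at depth 16
  lookup 90.73.245.181: bits 01011 walk d0:H3→d1:-→d2:H1→d3:-→d4:-→d5:- -> H1

== LOOKUPS ==
["no-route","H1","H1","H0","H2","H0","H1","H1","H1"]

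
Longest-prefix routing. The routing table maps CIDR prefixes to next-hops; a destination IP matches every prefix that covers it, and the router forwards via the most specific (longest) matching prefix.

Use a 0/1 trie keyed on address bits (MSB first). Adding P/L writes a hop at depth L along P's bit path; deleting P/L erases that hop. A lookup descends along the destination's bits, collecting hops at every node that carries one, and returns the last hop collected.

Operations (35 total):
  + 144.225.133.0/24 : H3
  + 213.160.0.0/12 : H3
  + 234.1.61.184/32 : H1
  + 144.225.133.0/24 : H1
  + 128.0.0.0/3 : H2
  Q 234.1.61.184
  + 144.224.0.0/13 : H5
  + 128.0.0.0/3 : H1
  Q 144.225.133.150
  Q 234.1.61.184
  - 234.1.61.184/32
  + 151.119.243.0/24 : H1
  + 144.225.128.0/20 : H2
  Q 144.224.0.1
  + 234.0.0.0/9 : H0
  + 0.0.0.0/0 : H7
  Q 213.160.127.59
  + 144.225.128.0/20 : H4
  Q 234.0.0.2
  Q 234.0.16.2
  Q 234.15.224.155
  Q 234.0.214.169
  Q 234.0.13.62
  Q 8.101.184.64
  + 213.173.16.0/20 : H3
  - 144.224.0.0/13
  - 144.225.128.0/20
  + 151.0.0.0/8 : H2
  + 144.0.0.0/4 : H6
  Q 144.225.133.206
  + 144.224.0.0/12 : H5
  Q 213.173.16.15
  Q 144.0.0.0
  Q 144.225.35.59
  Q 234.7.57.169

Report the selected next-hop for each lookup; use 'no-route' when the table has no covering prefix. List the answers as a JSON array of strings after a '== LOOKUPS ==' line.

Trace:
  add 144.225.133.0/24 -> H3 at depth 24
  add 213.160.0.0/12 -> H3 at depth 12
  add 234.1.61.184/32 -> H1 at depth 32
  add 144.225.133.0/24 -> H1 at depth 24
  add 128.0.0.0/3 -> H2 at depth 3
  ? 234.1.61.184  path d0:-→d1:-→d2:-→d3:-→d4:-→d5:-→d6:-→d7:-→d8:-→d9:-→d10:-→d11:-→d12:-→d13:-→d14:-→d15:-→d16:-→d17:-→d18:-→d19:-→d20:-→d21:-→d22:-→d23:-→d24:-→d25:-→d26:-→d27:-→d28:-→d29:-→d30:-→d31:-→d32:H1  best=H1
  add 144.224.0.0/13 -> H5 at depth 13
  add 128.0.0.0/3 -> H1 at depth 3
  ? 144.225.133.150  path d0:-→d1:-→d2:-→d3:H1→d4:-→d5:-→d6:-→d7:-→d8:-→d9:-→d10:-→d11:-→d12:-→d13:H5→d14:-→d15:-→d16:-→d17:-→d18:-→d19:-→d20:-→d21:-→d22:-→d23:-→d24:H1  best=H1
  ? 234.1.61.184  path d0:-→d1:-→d2:-→d3:-→d4:-→d5:-→d6:-→d7:-→d8:-→d9:-→d10:-→d11:-→d12:-→d13:-→d14:-→d15:-→d16:-→d17:-→d18:-→d19:-→d20:-→d21:-→d22:-→d23:-→d24:-→d25:-→d26:-→d27:-→d28:-→d29:-→d30:-→d31:-→d32:H1  best=H1
  - 234.1.61.184/32 clear@32
  add 151.119.243.0/24 -> H1 at depth 24
  add 144.225.128.0/20 -> H2 at depth 20
  ? 144.224.0.1  path d0:-→d1:-→d2:-→d3:H1→d4:-→d5:-→d6:-→d7:-→d8:-→d9:-→d10:-→d11:-→d12:-→d13:H5→d14:-→d15:-  best=H5
  add 234.0.0.0/9 -> H0 at depth 9
  add 0.0.0.0/0 -> H7 at depth 0
  ? 213.160.127.59  path d0:H7→d1:-→d2:-→d3:-→d4:-→d5:-→d6:-→d7:-→d8:-→d9:-→d10:-→d11:-→d12:H3  best=H3
  add 144.225.128.0/20 -> H4 at depth 20
  ? 234.0.0.2  path d0:H7→d1:-→d2:-→d3:-→d4:-→d5:-→d6:-→d7:-→d8:-→d9:H0→d10:-→d11:-→d12:-→d13:-→d14:-→d15:-  best=H0
  ? 234.0.16.2  path d0:H7→d1:-→d2:-→d3:-→d4:-→d5:-→d6:-→d7:-→d8:-→d9:H0→d10:-→d11:-→d12:-→d13:-→d14:-→d15:-  best=H0
  ? 234.15.224.155  path d0:H7→d1:-→d2:-→d3:-→d4:-→d5:-→d6:-→d7:-→d8:-→d9:H0→d10:-→d11:-→d12:-  best=H0
  ? 234.0.214.169  path d0:H7→d1:-→d2:-→d3:-→d4:-→d5:-→d6:-→d7:-→d8:-→d9:H0→d10:-→d11:-→d12:-→d13:-→d14:-→d15:-  best=H0
  ? 234.0.13.62  path d0:H7→d1:-→d2:-→d3:-→d4:-→d5:-→d6:-→d7:-→d8:-→d9:H0→d10:-→d11:-→d12:-→d13:-→d14:-→d15:-  best=H0
  ? 8.101.184.64  path d0:H7  best=H7
  add 213.173.16.0/20 -> H3 at depth 20
  - 144.224.0.0/13 clear@13
  - 144.225.128.0/20 clear@20
  add 151.0.0.0/8 -> H2 at depth 8
  add 144.0.0.0/4 -> H6 at depth 4
  ? 144.225.133.206  path d0:H7→d1:-→d2:-→d3:H1→d4:H6→d5:-→d6:-→d7:-→d8:-→d9:-→d10:-→d11:-→d12:-→d13:-→d14:-→d15:-→d16:-→d17:-→d18:-→d19:-→d20:-→d21:-→d22:-→d23:-→d24:H1  best=H1
  add 144.224.0.0/12 -> H5 at depth 12
  ? 213.173.16.15  path d0:H7→d1:-→d2:-→d3:-→d4:-→d5:-→d6:-→d7:-→d8:-→d9:-→d10:-→d11:-→d12:H3→d13:-→d14:-→d15:-→d16:-→d17:-→d18:-→d19:-→d20:H3  best=H3
  ? 144.0.0.0  path d0:H7→d1:-→d2:-→d3:H1→d4:H6→d5:-→d6:-→d7:-→d8:-  best=H6
  ? 144.225.35.59  path d0:H7→d1:-→d2:-→d3:H1→d4:H6→d5:-→d6:-→d7:-→d8:-→d9:-→d10:-→d11:-→d12:H5→d13:-→d14:-→d15:-→d16:-  best=H5
  ? 234.7.57.169  path d0:H7→d1:-→d2:-→d3:-→d4:-→d5:-→d6:-→d7:-→d8:-→d9:H0→d10:-→d11:-→d12:-→d13:-  best=H0

== LOOKUPS ==
["H1","H1","H1","H5","H3","H0","H0","H0","H0","H0","H7","H1","H3","H6","H5","H0"]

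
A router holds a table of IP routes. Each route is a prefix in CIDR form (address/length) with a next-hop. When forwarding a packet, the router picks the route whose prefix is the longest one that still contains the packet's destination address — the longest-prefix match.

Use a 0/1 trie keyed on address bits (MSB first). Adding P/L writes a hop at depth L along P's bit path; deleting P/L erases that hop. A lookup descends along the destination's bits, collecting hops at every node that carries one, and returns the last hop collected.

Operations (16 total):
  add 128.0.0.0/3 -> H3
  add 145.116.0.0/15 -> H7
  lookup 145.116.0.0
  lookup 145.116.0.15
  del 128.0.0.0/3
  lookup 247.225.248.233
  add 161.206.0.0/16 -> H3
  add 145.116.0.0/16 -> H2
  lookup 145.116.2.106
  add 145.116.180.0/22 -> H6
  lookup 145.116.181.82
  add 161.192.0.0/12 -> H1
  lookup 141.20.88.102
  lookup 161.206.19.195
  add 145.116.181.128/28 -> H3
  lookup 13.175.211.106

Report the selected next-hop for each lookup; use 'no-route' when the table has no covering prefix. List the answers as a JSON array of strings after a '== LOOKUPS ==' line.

Trace:
  add 128.0.0.0/3 -> H3 at depth 3
  add 145.116.0.0/15 -> H7 at depth 15
  lookup 145.116.0.0: bits 100100010111010 walk d0:-→d1:-→d2:-→d3:H3→d4:-→d5:-→d6:-→d7:-→d8:-→d9:-→d10:-→d11:-→d12:-→d13:-→d14:-→d15:H7 -> H7
  lookup 145.116.0.15: bits 100100010111010 walk d0:-→d1:-→d2:-→d3:H3→d4:-→d5:-→d6:-→d7:-→d8:-→d9:-→d10:-→d11:-→d12:-→d13:-→d14:-→d15:H7 -> H7
  del 128.0.0.0/3 (clear depth 3)
  lookup 247.225.248.233: bits 1 walk d0:-→d1:- -> no-route
  add 161.206.0.0/16 -> H3 at depth 16
  add 145.116.0.0/16 -> H2 at depth 16
  lookup 145.116.2.106: bits 1001000101110100 walk d0:-→d1:-→d2:-→d3:-→d4:-→d5:-→d6:-→d7:-→d8:-→d9:-→d10:-→d11:-→d12:-→d13:-→d14:-→d15:H7→d16:H2 -> H2
  add 145.116.180.0/22 -> H6 at depth 22
  lookup 145.116.181.82: bits 1001000101110100101101 walk d0:-→d1:-→d2:-→d3:-→d4:-→d5:-→d6:-→d7:-→d8:-→d9:-→d10:-→d11:-→d12:-→d13:-→d14:-→d15:H7→d16:H2→d17:-→d18:-→d19:-→d20:-→d21:-→d22:H6 -> H6
  add 161.192.0.0/12 -> H1 at depth 12
  lookup 141.20.88.102: bits 100 walk d0:-→d1:-→d2:-→d3:- -> no-route
  lookup 161.206.19.195: bits 1010000111001110 walk d0:-→d1:-→d2:-→d3:-→d4:-→d5:-→d6:-→d7:-→d8:-→d9:-→d10:-→d11:-→d12:H1→d13:-→d14:-→d15:-→d16:H3 -> H3
  add 145.116.181.128/28 -> H3 at depth 28
  lookup 13.175.211.106: bits ε walk d0:- -> no-route

== LOOKUPS ==
["H7","H7","no-route","H2","H6","no-route","H3","no-route"]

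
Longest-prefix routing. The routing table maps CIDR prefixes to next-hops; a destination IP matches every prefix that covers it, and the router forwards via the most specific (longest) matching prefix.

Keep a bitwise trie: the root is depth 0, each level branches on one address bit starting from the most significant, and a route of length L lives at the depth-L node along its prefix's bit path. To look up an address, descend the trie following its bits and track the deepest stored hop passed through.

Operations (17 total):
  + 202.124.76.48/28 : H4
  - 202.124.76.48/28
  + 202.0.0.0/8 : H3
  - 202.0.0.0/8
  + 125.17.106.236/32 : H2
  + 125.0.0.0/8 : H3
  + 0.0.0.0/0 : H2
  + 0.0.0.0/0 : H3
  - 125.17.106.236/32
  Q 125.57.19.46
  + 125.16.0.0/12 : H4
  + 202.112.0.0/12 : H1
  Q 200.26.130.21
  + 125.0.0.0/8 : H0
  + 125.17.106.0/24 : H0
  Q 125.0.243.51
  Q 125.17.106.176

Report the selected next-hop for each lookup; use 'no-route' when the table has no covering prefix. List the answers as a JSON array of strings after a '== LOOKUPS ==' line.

Trace:
  + 202.124.76.48/28 (H4) depth=28
  - 202.124.76.48/28 clear@28
  + 202.0.0.0/8 (H3) depth=8
  - 202.0.0.0/8 clear@8
  + 125.17.106.236/32 (H2) depth=32
  + 125.0.0.0/8 (H3) depth=8
  + 0.0.0.0/0 (H2) depth=0
  + 0.0.0.0/0 (H3) depth=0
  - 125.17.106.236/32 clear@32
  Q 125.57.19.46: descend 0111110100 ; hops seen [H3,H3] ; pick H3
  + 125.16.0.0/12 (H4) depth=12
  + 202.112.0.0/12 (H1) depth=12
  Q 200.26.130.21: descend 110010 ; hops seen [H3] ; pick H3
  + 125.0.0.0/8 (H0) depth=8
  + 125.17.106.0/24 (H0) depth=24
  Q 125.0.243.51: descend 01111101000 ; hops seen [H3,H0] ; pick H0
  Q 125.17.106.176: descend 0111110100010001011010101 ; hops seen [H3,H0,H4,H0] ; pick H0

== LOOKUPS ==
["H3","H3","H0","H0"]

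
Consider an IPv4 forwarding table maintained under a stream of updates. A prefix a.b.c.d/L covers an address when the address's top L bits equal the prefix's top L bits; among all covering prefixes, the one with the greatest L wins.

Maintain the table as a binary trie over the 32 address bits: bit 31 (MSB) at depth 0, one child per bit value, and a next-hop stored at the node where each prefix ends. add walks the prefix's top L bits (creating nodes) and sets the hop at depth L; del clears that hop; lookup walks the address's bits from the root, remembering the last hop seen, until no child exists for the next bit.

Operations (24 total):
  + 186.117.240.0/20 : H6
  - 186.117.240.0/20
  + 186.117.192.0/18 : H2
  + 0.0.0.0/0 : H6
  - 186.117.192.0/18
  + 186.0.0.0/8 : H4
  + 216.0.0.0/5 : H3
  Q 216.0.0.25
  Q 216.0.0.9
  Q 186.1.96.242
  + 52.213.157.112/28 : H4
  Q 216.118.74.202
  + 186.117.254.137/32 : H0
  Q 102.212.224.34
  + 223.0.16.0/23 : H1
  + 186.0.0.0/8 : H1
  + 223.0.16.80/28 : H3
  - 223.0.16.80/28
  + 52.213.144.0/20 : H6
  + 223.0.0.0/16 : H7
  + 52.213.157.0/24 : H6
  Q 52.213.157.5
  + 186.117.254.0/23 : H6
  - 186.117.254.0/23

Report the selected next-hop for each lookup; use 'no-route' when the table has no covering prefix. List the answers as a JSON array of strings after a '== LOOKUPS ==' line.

Apply in order:
  + 186.117.240.0/20 (H6) depth=20
  - 186.117.240.0/20 clear@20
  + 186.117.192.0/18 (H2) depth=18
  + 0.0.0.0/0 (H6) depth=0
  - 186.117.192.0/18 clear@18
  + 186.0.0.0/8 (H4) depth=8
  + 216.0.0.0/5 (H3) depth=5
  ? 216.0.0.25  path d0:H6→d1:-→d2:-→d3:-→d4:-→d5:H3  best=H3
  ? 216.0.0.9  path d0:H6→d1:-→d2:-→d3:-→d4:-→d5:H3  best=H3
  ? 186.1.96.242  path d0:H6→d1:-→d2:-→d3:-→d4:-→d5:-→d6:-→d7:-→d8:H4→d9:-  best=H4
  + 52.213.157.112/28 (H4) depth=28
  ? 216.118.74.202  path d0:H6→d1:-→d2:-→d3:-→d4:-→d5:H3  best=H3
  + 186.117.254.137/32 (H0) depth=32
  ? 102.212.224.34  path d0:H6→d1:-  best=H6
  + 223.0.16.0/23 (H1) depth=23
  + 186.0.0.0/8 (H1) depth=8
  + 223.0.16.80/28 (H3) depth=28
  - 223.0.16.80/28 clear@28
  + 52.213.144.0/20 (H6) depth=20
  + 223.0.0.0/16 (H7) depth=16
  + 52.213.157.0/24 (H6) depth=24
  ? 52.213.157.5  path d0:H6→d1:-→d2:-→d3:-→d4:-→d5:-→d6:-→d7:-→d8:-→d9:-→d10:-→d11:-→d12:-→d13:-→d14:-→d15:-→d16:-→d17:-→d18:-→d19:-→d20:H6→d21:-→d22:-→d23:-→d24:H6→d25:-  best=H6
  + 186.117.254.0/23 (H6) depth=23
  - 186.117.254.0/23 clear@23

== LOOKUPS ==
["H3","H3","H4","H3","H6","H6"]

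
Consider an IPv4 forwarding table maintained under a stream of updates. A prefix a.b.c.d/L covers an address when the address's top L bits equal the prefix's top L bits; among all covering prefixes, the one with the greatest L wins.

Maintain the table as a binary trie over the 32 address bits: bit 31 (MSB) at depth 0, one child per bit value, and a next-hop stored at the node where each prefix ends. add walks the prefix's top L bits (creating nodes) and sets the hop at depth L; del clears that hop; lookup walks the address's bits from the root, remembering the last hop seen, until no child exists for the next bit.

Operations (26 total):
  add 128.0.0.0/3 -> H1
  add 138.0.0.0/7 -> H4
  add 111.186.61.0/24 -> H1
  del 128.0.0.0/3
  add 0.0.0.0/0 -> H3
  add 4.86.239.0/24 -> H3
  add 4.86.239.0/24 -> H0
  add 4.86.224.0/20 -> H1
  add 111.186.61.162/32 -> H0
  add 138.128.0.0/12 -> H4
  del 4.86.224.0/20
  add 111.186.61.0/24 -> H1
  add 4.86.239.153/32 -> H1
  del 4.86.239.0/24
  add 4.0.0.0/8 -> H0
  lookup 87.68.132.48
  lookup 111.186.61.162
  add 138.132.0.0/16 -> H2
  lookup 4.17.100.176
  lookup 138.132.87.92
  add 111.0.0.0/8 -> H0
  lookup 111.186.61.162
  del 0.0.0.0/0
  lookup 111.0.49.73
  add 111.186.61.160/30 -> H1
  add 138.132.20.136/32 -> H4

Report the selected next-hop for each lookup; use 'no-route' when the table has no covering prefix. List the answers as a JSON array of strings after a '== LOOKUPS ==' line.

Apply in order:
  add 128.0.0.0/3 -> H1 at depth 3
  add 138.0.0.0/7 -> H4 at depth 7
  add 111.186.61.0/24 -> H1 at depth 24
  - 128.0.0.0/3 clear@3
  add 0.0.0.0/0 -> H3 at depth 0
  add 4.86.239.0/24 -> H3 at depth 24
  add 4.86.239.0/24 -> H0 at depth 24
  add 4.86.224.0/20 -> H1 at depth 20
  add 111.186.61.162/32 -> H0 at depth 32
  add 138.128.0.0/12 -> H4 at depth 12
  - 4.86.224.0/20 clear@20
  add 111.186.61.0/24 -> H1 at depth 24
  add 4.86.239.153/32 -> H1 at depth 32
  - 4.86.239.0/24 clear@24
  add 4.0.0.0/8 -> H0 at depth 8
  lookup 87.68.132.48: bits 01 walk d0:H3→d1:-→d2:- -> H3
  lookup 111.186.61.162: bits 01101111101110100011110110100010 walk d0:H3→d1:-→d2:-→d3:-→d4:-→d5:-→d6:-→d7:-→d8:-→d9:-→d10:-→d11:-→d12:-→d13:-→d14:-→d15:-→d16:-→d17:-→d18:-→d19:-→d20:-→d21:-→d22:-→d23:-→d24:H1→d25:-→d26:-→d27:-→d28:-→d29:-→d30:-→d31:-→d32:H0 -> H0
  add 138.132.0.0/16 -> H2 at depth 16
  lookup 4.17.100.176: bits 000001000 walk d0:H3→d1:-→d2:-→d3:-→d4:-→d5:-→d6:-→d7:-→d8:H0→d9:- -> H0
  lookup 138.132.87.92: bits 1000101010000100 walk d0:H3→d1:-→d2:-→d3:-→d4:-→d5:-→d6:-→d7:H4→d8:-→d9:-→d10:-→d11:-→d12:H4→d13:-→d14:-→d15:-→d16:H2 -> H2
  add 111.0.0.0/8 -> H0 at depth 8
  lookup 111.186.61.162: bits 01101111101110100011110110100010 walk d0:H3→d1:-→d2:-→d3:-→d4:-→d5:-→d6:-→d7:-→d8:H0→d9:-→d10:-→d11:-→d12:-→d13:-→d14:-→d15:-→d16:-→d17:-→d18:-→d19:-→d20:-→d21:-→d22:-→d23:-→d24:H1→d25:-→d26:-→d27:-→d28:-→d29:-→d30:-→d31:-→d32:H0 -> H0
  - 0.0.0.0/0 clear@0
  lookup 111.0.49.73: bits 01101111 walk d0:-→d1:-→d2:-→d3:-→d4:-→d5:-→d6:-→d7:-→d8:H0 -> H0
  add 111.186.61.160/30 -> H1 at depth 30
  add 138.132.20.136/32 -> H4 at depth 32

== LOOKUPS ==
["H3","H0","H0","H2","H0","H0"]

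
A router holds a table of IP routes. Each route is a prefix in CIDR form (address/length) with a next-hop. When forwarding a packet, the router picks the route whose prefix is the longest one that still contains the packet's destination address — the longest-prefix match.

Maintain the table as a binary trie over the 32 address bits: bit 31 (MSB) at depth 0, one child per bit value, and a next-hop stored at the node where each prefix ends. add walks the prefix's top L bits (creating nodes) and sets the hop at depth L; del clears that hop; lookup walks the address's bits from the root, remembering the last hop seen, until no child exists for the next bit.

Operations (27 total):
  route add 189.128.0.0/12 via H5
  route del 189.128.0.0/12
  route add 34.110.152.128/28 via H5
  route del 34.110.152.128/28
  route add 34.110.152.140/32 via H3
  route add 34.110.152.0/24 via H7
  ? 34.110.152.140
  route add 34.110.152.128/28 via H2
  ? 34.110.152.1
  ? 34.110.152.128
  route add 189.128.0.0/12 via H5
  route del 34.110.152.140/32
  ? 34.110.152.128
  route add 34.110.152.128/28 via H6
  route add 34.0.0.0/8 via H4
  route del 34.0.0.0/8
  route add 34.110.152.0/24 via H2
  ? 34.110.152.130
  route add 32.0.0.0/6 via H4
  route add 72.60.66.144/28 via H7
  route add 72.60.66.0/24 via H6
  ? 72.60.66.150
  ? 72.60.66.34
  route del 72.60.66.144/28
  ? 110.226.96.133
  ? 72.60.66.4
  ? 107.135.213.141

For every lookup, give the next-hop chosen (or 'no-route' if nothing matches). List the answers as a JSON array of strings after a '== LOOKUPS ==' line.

Apply in order:
  add 189.128.0.0/12 -> H5 at depth 12
  del 189.128.0.0/12 (clear depth 12)
  add 34.110.152.128/28 -> H5 at depth 28
  del 34.110.152.128/28 (clear depth 28)
  add 34.110.152.140/32 -> H3 at depth 32
  add 34.110.152.0/24 -> H7 at depth 24
  lookup 34.110.152.140: bits 00100010011011101001100010001100 walk d0:-→d1:-→d2:-→d3:-→d4:-→d5:-→d6:-→d7:-→d8:-→d9:-→d10:-→d11:-→d12:-→d13:-→d14:-→d15:-→d16:-→d17:-→d18:-→d19:-→d20:-→d21:-→d22:-→d23:-→d24:H7→d25:-→d26:-→d27:-→d28:-→d29:-→d30:-→d31:-→d32:H3 -> H3
  add 34.110.152.128/28 -> H2 at depth 28
  lookup 34.110.152.1: bits 001000100110111010011000 walk d0:-→d1:-→d2:-→d3:-→d4:-→d5:-→d6:-→d7:-→d8:-→d9:-→d10:-→d11:-→d12:-→d13:-→d14:-→d15:-→d16:-→d17:-→d18:-→d19:-→d20:-→d21:-→d22:-→d23:-→d24:H7 -> H7
  lookup 34.110.152.128: bits 0010001001101110100110001000 walk d0:-→d1:-→d2:-→d3:-→d4:-→d5:-→d6:-→d7:-→d8:-→d9:-→d10:-→d11:-→d12:-→d13:-→d14:-→d15:-→d16:-→d17:-→d18:-→d19:-→d20:-→d21:-→d22:-→d23:-→d24:H7→d25:-→d26:-→d27:-→d28:H2 -> H2
  add 189.128.0.0/12 -> H5 at depth 12
  del 34.110.152.140/32 (clear depth 32)
  lookup 34.110.152.128: bits 0010001001101110100110001000 walk d0:-→d1:-→d2:-→d3:-→d4:-→d5:-→d6:-→d7:-→d8:-→d9:-→d10:-→d11:-→d12:-→d13:-→d14:-→d15:-→d16:-→d17:-→d18:-→d19:-→d20:-→d21:-→d22:-→d23:-→d24:H7→d25:-→d26:-→d27:-→d28:H2 -> H2
  add 34.110.152.128/28 -> H6 at depth 28
  add 34.0.0.0/8 -> H4 at depth 8
  del 34.0.0.0/8 (clear depth 8)
  add 34.110.152.0/24 -> H2 at depth 24
  lookup 34.110.152.130: bits 0010001001101110100110001000 walk d0:-→d1:-→d2:-→d3:-→d4:-→d5:-→d6:-→d7:-→d8:-→d9:-→d10:-→d11:-→d12:-→d13:-→d14:-→d15:-→d16:-→d17:-→d18:-→d19:-→d20:-→d21:-→d22:-→d23:-→d24:H2→d25:-→d26:-→d27:-→d28:H6 -> H6
  add 32.0.0.0/6 -> H4 at depth 6
  add 72.60.66.144/28 -> H7 at depth 28
  add 72.60.66.0/24 -> H6 at depth 24
  lookup 72.60.66.150: bits 0100100000111100010000101001 walk d0:-→d1:-→d2:-→d3:-→d4:-→d5:-→d6:-→d7:-→d8:-→d9:-→d10:-→d11:-→d12:-→d13:-→d14:-→d15:-→d16:-→d17:-→d18:-→d19:-→d20:-→d21:-→d22:-→d23:-→d24:H6→d25:-→d26:-→d27:-→d28:H7 -> H7
  lookup 72.60.66.34: bits 010010000011110001000010 walk d0:-→d1:-→d2:-→d3:-→d4:-→d5:-→d6:-→d7:-→d8:-→d9:-→d10:-→d11:-→d12:-→d13:-→d14:-→d15:-→d16:-→d17:-→d18:-→d19:-→d20:-→d21:-→d22:-→d23:-→d24:H6 -> H6
  del 72.60.66.144/28 (clear depth 28)
  lookup 110.226.96.133: bits 01 walk d0:-→d1:-→d2:- -> no-route
  lookup 72.60.66.4: bits 010010000011110001000010 walk d0:-→d1:-→d2:-→d3:-→d4:-→d5:-→d6:-→d7:-→d8:-→d9:-→d10:-→d11:-→d12:-→d13:-→d14:-→d15:-→d16:-→d17:-→d18:-→d19:-→d20:-→d21:-→d22:-→d23:-→d24:H6 -> H6
  lookup 107.135.213.141: bits 01 walk d0:-→d1:-→d2:- -> no-route

== LOOKUPS ==
["H3","H7","H2","H2","H6","H7","H6","no-route","H6","no-route"]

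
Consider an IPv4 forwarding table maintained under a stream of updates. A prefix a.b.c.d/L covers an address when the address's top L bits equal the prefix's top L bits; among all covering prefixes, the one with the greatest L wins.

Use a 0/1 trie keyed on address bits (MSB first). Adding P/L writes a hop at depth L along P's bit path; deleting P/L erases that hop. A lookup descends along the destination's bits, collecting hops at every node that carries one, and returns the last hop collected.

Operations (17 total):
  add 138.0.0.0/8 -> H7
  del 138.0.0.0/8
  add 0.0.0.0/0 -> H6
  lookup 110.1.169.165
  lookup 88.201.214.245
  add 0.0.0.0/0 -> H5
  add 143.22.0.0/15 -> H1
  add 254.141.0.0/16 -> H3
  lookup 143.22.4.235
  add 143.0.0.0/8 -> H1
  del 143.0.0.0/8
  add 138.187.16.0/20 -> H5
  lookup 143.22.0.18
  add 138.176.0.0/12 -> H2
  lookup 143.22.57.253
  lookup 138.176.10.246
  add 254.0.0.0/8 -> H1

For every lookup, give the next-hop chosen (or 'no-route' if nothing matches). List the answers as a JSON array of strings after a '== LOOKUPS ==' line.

Process each operation:
  add 138.0.0.0/8 -> H7 at depth 8
  del 138.0.0.0/8 (clear depth 8)
  add 0.0.0.0/0 -> H6 at depth 0
  lookup 110.1.169.165: bits ε walk d0:H6 -> H6
  lookup 88.201.214.245: bits ε walk d0:H6 -> H6
  add 0.0.0.0/0 -> H5 at depth 0
  add 143.22.0.0/15 -> H1 at depth 15
  add 254.141.0.0/16 -> H3 at depth 16
  lookup 143.22.4.235: bits 100011110001011 walk d0:H5→d1:-→d2:-→d3:-→d4:-→d5:-→d6:-→d7:-→d8:-→d9:-→d10:-→d11:-→d12:-→d13:-→d14:-→d15:H1 -> H1
  add 143.0.0.0/8 -> H1 at depth 8
  del 143.0.0.0/8 (clear depth 8)
  add 138.187.16.0/20 -> H5 at depth 20
  lookup 143.22.0.18: bits 100011110001011 walk d0:H5→d1:-→d2:-→d3:-→d4:-→d5:-→d6:-→d7:-→d8:-→d9:-→d10:-→d11:-→d12:-→d13:-→d14:-→d15:H1 -> H1
  add 138.176.0.0/12 -> H2 at depth 12
  lookup 143.22.57.253: bits 100011110001011 walk d0:H5→d1:-→d2:-→d3:-→d4:-→d5:-→d6:-→d7:-→d8:-→d9:-→d10:-→d11:-→d12:-→d13:-→d14:-→d15:H1 -> H1
  lookup 138.176.10.246: bits 100010101011 walk d0:H5→d1:-→d2:-→d3:-→d4:-→d5:-→d6:-→d7:-→d8:-→d9:-→d10:-→d11:-→d12:H2 -> H2
  add 254.0.0.0/8 -> H1 at depth 8

== LOOKUPS ==
["H6","H6","H1","H1","H1","H2"]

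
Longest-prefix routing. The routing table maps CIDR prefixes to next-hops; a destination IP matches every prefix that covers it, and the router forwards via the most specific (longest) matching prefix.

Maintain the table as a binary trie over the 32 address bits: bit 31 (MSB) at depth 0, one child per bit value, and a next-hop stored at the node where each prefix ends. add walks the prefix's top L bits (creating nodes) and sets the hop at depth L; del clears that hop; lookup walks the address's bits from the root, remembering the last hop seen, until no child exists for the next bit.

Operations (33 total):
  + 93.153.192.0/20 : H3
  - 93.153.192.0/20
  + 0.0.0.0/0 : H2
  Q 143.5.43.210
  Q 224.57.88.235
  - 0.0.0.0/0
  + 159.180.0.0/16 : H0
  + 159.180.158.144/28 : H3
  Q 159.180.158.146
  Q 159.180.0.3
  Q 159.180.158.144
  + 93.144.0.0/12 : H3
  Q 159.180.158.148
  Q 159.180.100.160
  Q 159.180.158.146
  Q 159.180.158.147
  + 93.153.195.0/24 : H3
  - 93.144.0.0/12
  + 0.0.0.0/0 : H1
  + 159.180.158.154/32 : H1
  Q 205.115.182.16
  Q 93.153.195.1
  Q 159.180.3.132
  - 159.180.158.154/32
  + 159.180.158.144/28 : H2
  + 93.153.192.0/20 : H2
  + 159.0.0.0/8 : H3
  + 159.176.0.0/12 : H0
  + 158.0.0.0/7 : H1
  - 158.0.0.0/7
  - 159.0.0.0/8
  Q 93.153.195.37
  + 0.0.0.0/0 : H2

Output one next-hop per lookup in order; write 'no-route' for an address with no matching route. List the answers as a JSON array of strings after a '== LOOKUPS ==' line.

Apply in order:
  + 93.153.192.0/20 (H3) depth=20
  del 93.153.192.0/20 (clear depth 20)
  + 0.0.0.0/0 (H2) depth=0
  ? 143.5.43.210  path d0:H2  best=H2
  ? 224.57.88.235  path d0:H2  best=H2
  del 0.0.0.0/0 (clear depth 0)
  + 159.180.0.0/16 (H0) depth=16
  + 159.180.158.144/28 (H3) depth=28
  ? 159.180.158.146  path d0:-→d1:-→d2:-→d3:-→d4:-→d5:-→d6:-→d7:-→d8:-→d9:-→d10:-→d11:-→d12:-→d13:-→d14:-→d15:-→d16:H0→d17:-→d18:-→d19:-→d20:-→d21:-→d22:-→d23:-→d24:-→d25:-→d26:-→d27:-→d28:H3  best=H3
  ? 159.180.0.3  path d0:-→d1:-→d2:-→d3:-→d4:-→d5:-→d6:-→d7:-→d8:-→d9:-→d10:-→d11:-→d12:-→d13:-→d14:-→d15:-→d16:H0  best=H0
  ? 159.180.158.144  path d0:-→d1:-→d2:-→d3:-→d4:-→d5:-→d6:-→d7:-→d8:-→d9:-→d10:-→d11:-→d12:-→d13:-→d14:-→d15:-→d16:H0→d17:-→d18:-→d19:-→d20:-→d21:-→d22:-→d23:-→d24:-→d25:-→d26:-→d27:-→d28:H3  best=H3
  + 93.144.0.0/12 (H3) depth=12
  ? 159.180.158.148  path d0:-→d1:-→d2:-→d3:-→d4:-→d5:-→d6:-→d7:-→d8:-→d9:-→d10:-→d11:-→d12:-→d13:-→d14:-→d15:-→d16:H0→d17:-→d18:-→d19:-→d20:-→d21:-→d22:-→d23:-→d24:-→d25:-→d26:-→d27:-→d28:H3  best=H3
  ? 159.180.100.160  path d0:-→d1:-→d2:-→d3:-→d4:-→d5:-→d6:-→d7:-→d8:-→d9:-→d10:-→d11:-→d12:-→d13:-→d14:-→d15:-→d16:H0  best=H0
  ? 159.180.158.146  path d0:-→d1:-→d2:-→d3:-→d4:-→d5:-→d6:-→d7:-→d8:-→d9:-→d10:-→d11:-→d12:-→d13:-→d14:-→d15:-→d16:H0→d17:-→d18:-→d19:-→d20:-→d21:-→d22:-→d23:-→d24:-→d25:-→d26:-→d27:-→d28:H3  best=H3
  ? 159.180.158.147  path d0:-→d1:-→d2:-→d3:-→d4:-→d5:-→d6:-→d7:-→d8:-→d9:-→d10:-→d11:-→d12:-→d13:-→d14:-→d15:-→d16:H0→d17:-→d18:-→d19:-→d20:-→d21:-→d22:-→d23:-→d24:-→d25:-→d26:-→d27:-→d28:H3  best=H3
  + 93.153.195.0/24 (H3) depth=24
  del 93.144.0.0/12 (clear depth 12)
  + 0.0.0.0/0 (H1) depth=0
  + 159.180.158.154/32 (H1) depth=32
  ? 205.115.182.16  path d0:H1→d1:-  best=H1
  ? 93.153.195.1  path d0:H1→d1:-→d2:-→d3:-→d4:-→d5:-→d6:-→d7:-→d8:-→d9:-→d10:-→d11:-→d12:-→d13:-→d14:-→d15:-→d16:-→d17:-→d18:-→d19:-→d20:-→d21:-→d22:-→d23:-→d24:H3  best=H3
  ? 159.180.3.132  path d0:H1→d1:-→d2:-→d3:-→d4:-→d5:-→d6:-→d7:-→d8:-→d9:-→d10:-→d11:-→d12:-→d13:-→d14:-→d15:-→d16:H0  best=H0
  del 159.180.158.154/32 (clear depth 32)
  + 159.180.158.144/28 (H2) depth=28
  + 93.153.192.0/20 (H2) depth=20
  + 159.0.0.0/8 (H3) depth=8
  + 159.176.0.0/12 (H0) depth=12
  + 158.0.0.0/7 (H1) depth=7
  del 158.0.0.0/7 (clear depth 7)
  del 159.0.0.0/8 (clear depth 8)
  ? 93.153.195.37  path d0:H1→d1:-→d2:-→d3:-→d4:-→d5:-→d6:-→d7:-→d8:-→d9:-→d10:-→d11:-→d12:-→d13:-→d14:-→d15:-→d16:-→d17:-→d18:-→d19:-→d20:H2→d21:-→d22:-→d23:-→d24:H3  best=H3
  + 0.0.0.0/0 (H2) depth=0

== LOOKUPS ==
["H2","H2","H3","H0","H3","H3","H0","H3","H3","H1","H3","H0","H3"]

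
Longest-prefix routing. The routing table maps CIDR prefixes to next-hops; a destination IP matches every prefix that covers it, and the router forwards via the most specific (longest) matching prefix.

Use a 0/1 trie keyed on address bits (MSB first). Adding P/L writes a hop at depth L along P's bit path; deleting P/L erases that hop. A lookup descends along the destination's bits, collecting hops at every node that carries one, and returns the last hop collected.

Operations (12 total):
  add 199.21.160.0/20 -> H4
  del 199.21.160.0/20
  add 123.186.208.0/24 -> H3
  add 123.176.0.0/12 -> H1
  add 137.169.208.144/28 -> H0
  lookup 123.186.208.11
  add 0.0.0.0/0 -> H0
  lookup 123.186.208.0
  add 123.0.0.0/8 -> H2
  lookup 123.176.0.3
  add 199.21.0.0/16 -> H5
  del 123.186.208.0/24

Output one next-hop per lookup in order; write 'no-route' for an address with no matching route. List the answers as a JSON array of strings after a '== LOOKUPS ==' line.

Trace:
  + 199.21.160.0/20 (H4) depth=20
  del 199.21.160.0/20 (clear depth 20)
  + 123.186.208.0/24 (H3) depth=24
  + 123.176.0.0/12 (H1) depth=12
  + 137.169.208.144/28 (H0) depth=28
  lookup 123.186.208.11: bits 011110111011101011010000 walk d0:-→d1:-→d2:-→d3:-→d4:-→d5:-→d6:-→d7:-→d8:-→d9:-→d10:-→d11:-→d12:H1→d13:-→d14:-→d15:-→d16:-→d17:-→d18:-→d19:-→d20:-→d21:-→d22:-→d23:-→d24:H3 -> H3
  + 0.0.0.0/0 (H0) depth=0
  lookup 123.186.208.0: bits 011110111011101011010000 walk d0:H0→d1:-→d2:-→d3:-→d4:-→d5:-→d6:-→d7:-→d8:-→d9:-→d10:-→d11:-→d12:H1→d13:-→d14:-→d15:-→d16:-→d17:-→d18:-→d19:-→d20:-→d21:-→d22:-→d23:-→d24:H3 -> H3
  + 123.0.0.0/8 (H2) depth=8
  lookup 123.176.0.3: bits 011110111011 walk d0:H0→d1:-→d2:-→d3:-→d4:-→d5:-→d6:-→d7:-→d8:H2→d9:-→d10:-→d11:-→d12:H1 -> H1
  + 199.21.0.0/16 (H5) depth=16
  del 123.186.208.0/24 (clear depth 24)

== LOOKUPS ==
["H3","H3","H1"]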